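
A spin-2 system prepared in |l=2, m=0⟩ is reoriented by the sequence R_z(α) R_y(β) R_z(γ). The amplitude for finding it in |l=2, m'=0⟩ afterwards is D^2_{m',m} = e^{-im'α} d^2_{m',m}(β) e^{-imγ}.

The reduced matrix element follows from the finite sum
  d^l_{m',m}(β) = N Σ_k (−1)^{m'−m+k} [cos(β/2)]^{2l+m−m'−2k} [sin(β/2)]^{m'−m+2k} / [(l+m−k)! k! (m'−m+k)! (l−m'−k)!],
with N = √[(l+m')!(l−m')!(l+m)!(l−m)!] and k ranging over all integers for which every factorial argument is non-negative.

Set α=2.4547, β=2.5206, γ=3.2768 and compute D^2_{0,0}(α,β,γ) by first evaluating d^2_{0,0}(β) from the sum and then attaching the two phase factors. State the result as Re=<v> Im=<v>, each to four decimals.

First d^2_{0,0}(β=2.5206), then the phase factors e^{-i(0)α} and e^{-i(0)γ}:
c=cos(2.520600/2)=0.305531, s=sin(2.520600/2)=0.952182; N=√[2·2·2·2]=4.000000
Admissible k: 0..2 (factorial args all ≥0)
  k=0: (−1)^0·4.0000/(4)·0.3055^4·0.9522^0 = +0.008714
  k=1: (−1)^1·4.0000/(1)·0.3055^2·0.9522^2 = -0.338541
  k=2: (−1)^2·4.0000/(4)·0.3055^0·0.9522^4 = +0.822015
d^2_{0,0}(2.5206) = +0.008714 -0.338541 +0.822015 = +0.492188
D = (+1.000000+0.000000i)·(+0.492188)·(+1.000000+0.000000i) = +0.492188+0.000000i

Re=0.4922 Im=0.0000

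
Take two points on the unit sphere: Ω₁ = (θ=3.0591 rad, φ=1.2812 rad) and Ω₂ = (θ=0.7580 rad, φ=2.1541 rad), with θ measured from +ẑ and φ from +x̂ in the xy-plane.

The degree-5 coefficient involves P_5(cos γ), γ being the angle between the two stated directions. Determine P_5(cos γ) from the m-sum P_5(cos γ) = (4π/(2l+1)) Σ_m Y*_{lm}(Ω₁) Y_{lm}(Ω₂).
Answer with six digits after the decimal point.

Addition theorem: P_5(cos γ) = (4π/11) Σ_m Y*_{lm}(Ω₁) Y_{lm}(Ω₂), m = −5…5:
  m=-5: Y*=0.00000 + 0.00000j  Y=-0.01591 + 0.06947j  product -0.00000 + 0.00000j
  m=-4: Y*=-0.00003 + 0.00006j  Y=-0.16443 - 0.17217j  product 0.00002 - 0.00001j
  m=-3: Y*=-0.00117 - 0.00099j  Y=0.41437 - 0.07502j  product -0.00056 - 0.00032j
  m=-2: Y*=0.01900 - 0.01243j  Y=-0.13317 + 0.31134j  product 0.00134 + 0.00757j
  m=-1: Y*=0.05887 + 0.19755j  Y=0.06580 + 0.09971j  product -0.01582 + 0.01887j
  m=+0: Y*=-0.88844 + 0.00000j  Y=-0.37322 + 0.00000j  product 0.33159 + 0.00000j
  m=+1: Y*=-0.05887 + 0.19755j  Y=-0.06580 + 0.09971j  product -0.01582 - 0.01887j
  m=+2: Y*=0.01900 + 0.01243j  Y=-0.13317 - 0.31134j  product 0.00134 - 0.00757j
  m=+3: Y*=0.00117 - 0.00099j  Y=-0.41437 - 0.07502j  product -0.00056 + 0.00032j
  m=+4: Y*=-0.00003 - 0.00006j  Y=-0.16443 + 0.17217j  product 0.00002 + 0.00001j
  m=+5: Y*=-0.00000 + 0.00000j  Y=0.01591 + 0.06947j  product -0.00000 - 0.00000j
Total Σ_m = 0.30153 + 0.00000j. Multiply by 1.142397: 0.34446 + 0.00000j. P_5(cos γ) = 0.344461

0.344461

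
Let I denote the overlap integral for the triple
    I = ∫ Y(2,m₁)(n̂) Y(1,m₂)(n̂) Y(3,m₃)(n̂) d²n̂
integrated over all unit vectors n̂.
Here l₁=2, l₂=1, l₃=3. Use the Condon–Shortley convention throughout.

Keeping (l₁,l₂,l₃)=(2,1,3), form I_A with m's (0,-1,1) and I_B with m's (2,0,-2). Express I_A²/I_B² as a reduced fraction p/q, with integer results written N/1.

Shared (l₁,l₂,l₃)=(2,1,3): N and (l;000)² cancel in I_A²/I_B².
A: Δ = 0!·4!·2!/7! = 1/105; Racah Σ t=0..0: t=0:+1/8 = 1/8; ⇒ 3j(2 1 3; 0 -1 1)² = 2/35, sgn +1
B: Δ = 0!·4!·2!/7! = 1/105; Racah Σ t=0..0: t=0:+1/24 = 1/24; ⇒ 3j(2 1 3; 2 0 -2)² = 1/21, sgn -1
I_A²/I_B² = (2/35)/(1/21) = 6/5

6/5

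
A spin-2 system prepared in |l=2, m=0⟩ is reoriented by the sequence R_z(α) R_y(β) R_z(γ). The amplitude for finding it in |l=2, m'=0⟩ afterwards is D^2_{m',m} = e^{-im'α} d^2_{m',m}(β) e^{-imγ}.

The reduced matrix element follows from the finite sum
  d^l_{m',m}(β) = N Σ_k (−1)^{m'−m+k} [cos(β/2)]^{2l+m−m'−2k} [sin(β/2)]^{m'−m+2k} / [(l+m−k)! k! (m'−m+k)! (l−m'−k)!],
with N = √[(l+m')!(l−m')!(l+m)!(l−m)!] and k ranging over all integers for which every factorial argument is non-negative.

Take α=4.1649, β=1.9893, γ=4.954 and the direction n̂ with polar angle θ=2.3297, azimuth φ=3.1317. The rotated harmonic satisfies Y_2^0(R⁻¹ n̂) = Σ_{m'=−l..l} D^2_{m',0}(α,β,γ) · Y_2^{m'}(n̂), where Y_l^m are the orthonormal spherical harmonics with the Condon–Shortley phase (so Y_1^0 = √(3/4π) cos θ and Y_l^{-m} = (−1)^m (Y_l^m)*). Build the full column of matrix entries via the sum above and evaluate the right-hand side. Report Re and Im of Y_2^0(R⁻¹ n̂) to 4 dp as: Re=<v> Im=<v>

Need the full column D^2_{m',0} for m'=−2..2 at α=4.1649, β=1.9893, γ=4.9540.
cos(β/2)=0.544796, sin(β/2)=0.838568
d^2_{-2,0}: single k=2 term ⇒ +0.511236;  D = -0.234180+0.454447i
d^2_{-1,0}: k∈[1..2] ⇒ +0.332137 -0.786910 = -0.454774;  D = +0.236730+0.388301i
d^2_{0,0}: k∈[0..2] ⇒ +0.088092 -0.834844 +0.494486 = -0.252266;  D = -0.252266+0.000000i
d^2_{1,0}: k∈[0..1] ⇒ -0.332137 +0.786910 = +0.454774;  D = -0.236730+0.388301i
d^2_{2,0}: single k=0 term ⇒ +0.511236;  D = -0.234180-0.454447i
Y_2^{m'}(θ=2.3297,φ=3.1317) and Σ D·Y over m':
  (-0.2342+0.4544i)·(+0.2033+0.0040i)  (+0.2367+0.3883i)·(+0.3857+0.0038i)  (-0.2523+0.0000i)·(+0.1326+0.0000i)  (-0.2367+0.3883i)·(-0.3857+0.0038i)  (-0.2342-0.4544i)·(+0.2033-0.0040i)
Y_2^0(R⁻¹ n̂) = +0.047309+0.000000i

Re=0.0473 Im=0.0000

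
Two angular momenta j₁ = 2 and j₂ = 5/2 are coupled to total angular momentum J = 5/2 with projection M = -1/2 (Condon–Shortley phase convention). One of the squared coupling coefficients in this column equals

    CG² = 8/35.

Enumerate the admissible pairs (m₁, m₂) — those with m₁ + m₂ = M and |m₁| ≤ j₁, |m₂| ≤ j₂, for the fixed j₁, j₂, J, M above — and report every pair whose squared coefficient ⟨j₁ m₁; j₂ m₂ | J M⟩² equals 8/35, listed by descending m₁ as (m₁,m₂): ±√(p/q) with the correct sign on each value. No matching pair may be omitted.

(0,-1/2): −√(8/35)

Admissible pairs with m₁+m₂ = M = -1/2: (-2,3/2), (-1,1/2), (0,-1/2), (1,-3/2), (2,-5/2)
  (m₁,m₂)=(2,-5/2): CG² = 3/14, CG = +√(3/14)
  (m₁,m₂)=(1,-3/2): CG² = 6/35, CG = +√(6/35)
  (m₁,m₂)=(0,-1/2): CG² = 8/35, CG = −√(8/35)   ← matches the target
  (m₁,m₂)=(-1,1/2): CG² = 0/1, CG = 0
  (m₁,m₂)=(-2,3/2): CG² = 27/70, CG = +√(27/70)
Pairs with CG² = 8/35: (0,-1/2): −√(8/35)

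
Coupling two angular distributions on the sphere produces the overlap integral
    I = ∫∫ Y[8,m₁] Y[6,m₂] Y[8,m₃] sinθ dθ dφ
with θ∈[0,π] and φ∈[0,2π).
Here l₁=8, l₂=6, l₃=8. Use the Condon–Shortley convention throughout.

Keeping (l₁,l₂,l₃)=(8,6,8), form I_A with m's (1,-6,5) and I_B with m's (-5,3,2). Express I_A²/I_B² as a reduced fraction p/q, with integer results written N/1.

288/77

l's match ⇒ only the (l;m) 3-j factors differ between A and B.
A: triangle coeff Δ(8,6,8) = 1/13742520792; Σ_t [0,0]: t=0:+1/15676416000 = 1/15676416000; (3j)²=72/7429 [(8 6 8; 1 -6 5)], sign=-1
B: triangle coeff Δ(8,6,8) = 1/13742520792; Σ_t [3,6]: t=3:−1/94058496000 t=4:+1/2090188800 t=5:−1/464486400 t=6:+1/783820800 = -11/26873856000; (3j)²=77/29716 [(8 6 8; -5 3 2)], sign=-1
I_A²/I_B² = (72/7429)/(77/29716) = 288/77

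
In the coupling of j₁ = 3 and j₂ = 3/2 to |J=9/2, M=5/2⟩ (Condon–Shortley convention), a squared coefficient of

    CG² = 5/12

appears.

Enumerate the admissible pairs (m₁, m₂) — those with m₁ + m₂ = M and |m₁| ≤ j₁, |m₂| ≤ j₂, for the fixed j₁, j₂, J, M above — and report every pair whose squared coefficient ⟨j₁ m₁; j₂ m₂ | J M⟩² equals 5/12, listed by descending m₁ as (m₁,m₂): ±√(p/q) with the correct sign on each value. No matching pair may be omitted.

(1,3/2): +√(5/12)

Admissible pairs with m₁+m₂ = M = 5/2: (1,3/2), (2,1/2), (3,-1/2)
  (m₁,m₂)=(3,-1/2): CG² = 1/12, CG = +√(1/12)
  (m₁,m₂)=(2,1/2): CG² = 1/2, CG = +√(1/2)
  (m₁,m₂)=(1,3/2): CG² = 5/12, CG = +√(5/12)   ← matches the target
Pairs with CG² = 5/12: (1,3/2): +√(5/12)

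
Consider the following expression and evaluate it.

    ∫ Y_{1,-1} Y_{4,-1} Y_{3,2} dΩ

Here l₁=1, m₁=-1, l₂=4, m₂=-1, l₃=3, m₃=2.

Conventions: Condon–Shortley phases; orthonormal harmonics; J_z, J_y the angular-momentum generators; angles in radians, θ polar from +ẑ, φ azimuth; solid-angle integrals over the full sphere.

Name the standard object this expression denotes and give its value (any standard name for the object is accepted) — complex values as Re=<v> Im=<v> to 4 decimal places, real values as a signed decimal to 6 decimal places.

Gaunt coefficient, -0.106622

This is a Gaunt coefficient — the integral of a triple product of spherical harmonics over the sphere.
m-sum 0 ✓  L=8 even ✓  3≤3≤5 ✓
Π(2lᵢ+1) = 3×9×7 = 189
triangle coeff Δ(1,4,3) = 1/252
Σ_t [1,1]: t=1:−1/36 = -1/36
(3j)²=4/63 [(1 4 3; 0 0 0)], sign=+1
Σ_t [2,2]: t=2:+1/240 = 1/240
(3j)²=1/84 [(1 4 3; -1 -1 2)], sign=-1
⇒ 4πI² = 1/7
I = (-1)√(1/7/(4π)) = -0.10662181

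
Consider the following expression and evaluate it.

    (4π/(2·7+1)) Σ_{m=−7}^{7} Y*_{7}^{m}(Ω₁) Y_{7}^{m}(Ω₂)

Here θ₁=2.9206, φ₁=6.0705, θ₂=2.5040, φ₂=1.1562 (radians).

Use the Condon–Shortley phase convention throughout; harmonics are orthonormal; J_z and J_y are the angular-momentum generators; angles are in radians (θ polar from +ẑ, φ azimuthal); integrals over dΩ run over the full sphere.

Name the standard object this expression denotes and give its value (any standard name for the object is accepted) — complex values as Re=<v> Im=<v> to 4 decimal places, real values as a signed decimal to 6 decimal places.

This sum is the spherical-harmonic addition theorem: it equals the Legendre polynomial P_l(cos γ) of the angle γ between the two directions.
Term-by-term m-sum for l=7 (normalisation 4π/15 = 0.837758):
  m=-7: (0.00000 - 0.00001j) × (-0.00314 - 0.01286j) = -0.00000 + 0.00000j  (running Σ = -0.00000 + 0.00000j)
  m=-6: (-0.00006 + 0.00019j) × (-0.05308 + 0.04069j) = -0.00000 - 0.00001j  (running Σ = -0.00000 - 0.00001j)
  m=-5: (0.00103 - 0.00185j) × (0.17773 + 0.09760j) = 0.00036 - 0.00023j  (running Σ = 0.00036 - 0.00024j)
  m=-4: (-0.01022 + 0.01165j) × (0.03493 - 0.39780j) = 0.00428 + 0.00447j  (running Σ = 0.00464 + 0.00423j)
  m=-3: (0.06529 - 0.04842j) × (-0.44197 + 0.14991j) = -0.02160 + 0.03119j  (running Σ = -0.01696 + 0.03542j)
  m=-2: (-0.26640 + 0.12069j) × (0.10805 + 0.11796j) = -0.04302 - 0.01838j  (running Σ = -0.05999 + 0.01703j)
  m=-1: (0.61618 - 0.13307j) × (-0.13355 + 0.30346j) = -0.04191 + 0.20476j  (running Σ = -0.10190 + 0.22179j)
  m=0: (-0.46273 + 0.00000j) × (0.27670 + 0.00000j) = -0.12803 + 0.00000j  (running Σ = -0.22993 + 0.22179j)
  m=1: (-0.61618 - 0.13307j) × (0.13355 + 0.30346j) = -0.04191 - 0.20476j  (running Σ = -0.27185 + 0.01703j)
  m=2: (-0.26640 - 0.12069j) × (0.10805 - 0.11796j) = -0.04302 + 0.01838j  (running Σ = -0.31487 + 0.03542j)
  m=3: (-0.06529 - 0.04842j) × (0.44197 + 0.14991j) = -0.02160 - 0.03119j  (running Σ = -0.33647 + 0.00423j)
  m=4: (-0.01022 - 0.01165j) × (0.03493 + 0.39780j) = 0.00428 - 0.00447j  (running Σ = -0.33219 - 0.00024j)
  m=5: (-0.00103 - 0.00185j) × (-0.17773 + 0.09760j) = 0.00036 + 0.00023j  (running Σ = -0.33183 - 0.00001j)
  m=6: (-0.00006 - 0.00019j) × (-0.05308 - 0.04069j) = -0.00000 + 0.00001j  (running Σ = -0.33183 + 0.00000j)
  m=7: (-0.00000 - 0.00001j) × (0.00314 - 0.01286j) = -0.00000 - 0.00000j  (running Σ = -0.33183 + 0.00000j)
Total Σ_m = -0.33183 + 0.00000j. Multiply by 0.837758: -0.27800 + 0.00000j. P_7(cos γ) = -0.277996

Legendre polynomial (addition theorem), -0.277996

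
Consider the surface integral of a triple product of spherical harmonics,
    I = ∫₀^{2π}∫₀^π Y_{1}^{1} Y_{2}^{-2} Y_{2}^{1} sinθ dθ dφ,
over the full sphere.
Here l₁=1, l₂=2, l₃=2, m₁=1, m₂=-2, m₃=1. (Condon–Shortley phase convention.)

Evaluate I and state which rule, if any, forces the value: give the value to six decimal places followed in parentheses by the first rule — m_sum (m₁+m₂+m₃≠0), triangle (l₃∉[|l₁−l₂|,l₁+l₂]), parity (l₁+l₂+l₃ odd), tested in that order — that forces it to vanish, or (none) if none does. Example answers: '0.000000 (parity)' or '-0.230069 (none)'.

0.000000 (parity)

L=5 odd ⇒ parity kills the (l;000) factor ⇒ I = 0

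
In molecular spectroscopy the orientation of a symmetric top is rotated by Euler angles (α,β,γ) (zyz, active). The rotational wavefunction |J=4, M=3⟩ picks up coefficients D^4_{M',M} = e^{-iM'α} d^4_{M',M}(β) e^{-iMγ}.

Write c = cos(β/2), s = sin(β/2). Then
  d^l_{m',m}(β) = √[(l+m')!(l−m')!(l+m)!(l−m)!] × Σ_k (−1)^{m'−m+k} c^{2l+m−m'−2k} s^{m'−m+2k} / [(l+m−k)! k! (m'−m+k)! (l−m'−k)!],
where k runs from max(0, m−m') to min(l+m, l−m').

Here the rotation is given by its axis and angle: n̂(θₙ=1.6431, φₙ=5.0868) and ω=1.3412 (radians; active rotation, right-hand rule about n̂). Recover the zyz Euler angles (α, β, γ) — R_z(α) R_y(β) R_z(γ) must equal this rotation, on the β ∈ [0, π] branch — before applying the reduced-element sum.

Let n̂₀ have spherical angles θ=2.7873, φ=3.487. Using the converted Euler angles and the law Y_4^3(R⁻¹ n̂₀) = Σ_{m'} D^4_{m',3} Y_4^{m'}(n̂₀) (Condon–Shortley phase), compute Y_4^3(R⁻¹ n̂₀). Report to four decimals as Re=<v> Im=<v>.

Re=0.0359 Im=0.1427

Axis–angle → zyz. n̂ = (sinθₙcosφₙ, sinθₙsinφₙ, cosθₙ) = (+0.364769, -0.928291, -0.072241), ω = 1.3412.
R = I cosω + sinω [n̂]ₓ + (1−cosω) n̂n̂ᵀ gives
  R = [+0.330359, -0.191204, -0.924286; -0.331894, +0.893194, -0.303398; +0.883577, +0.406995, +0.231615]
β = atan2(√(R₁₃²+R₂₃²), R₃₃) = 1.337058; α = atan2(R₂₃, R₁₃) mod 2π = 3.458763; γ = atan2(R₃₂, −R₃₁) mod 2π = 2.709941
Need the full column D^4_{m',3} for m'=−4..4 at α=3.4588, β=1.3371, γ=2.7099.
cos(β/2)=0.784734, sin(β/2)=0.619832
d^4_{-4,3}: single k=7 term ⇒ +0.078017;  D = +0.065345-0.042622i
d^4_{-3,3}: k∈[6..7] ⇒ +0.244449 -0.021787 = +0.222663;  D = -0.139258+0.173741i
d^4_{-2,3}: k∈[5..6] ⇒ +0.496277 -0.103206 = +0.393071;  D = +0.137917-0.368081i
d^4_{-1,3}: k∈[4..5] ⇒ +0.740468 -0.277180 = +0.463289;  D = -0.019142+0.462893i
d^4_{0,3}: k∈[3..4] ⇒ +0.838494 -0.523122 = +0.315371;  D = -0.085893-0.303449i
d^4_{1,3}: k∈[2..3] ⇒ +0.712122 -0.740468 = -0.028347;  D = -0.015842-0.023507i
d^4_{2,3}: k∈[1..2] ⇒ +0.425007 -0.795465 = -0.370458;  D = +0.292519+0.227314i
d^4_{3,3}: k∈[0..1] ⇒ +0.143807 -0.628032 = -0.484225;  D = -0.455946-0.163055i
d^4_{4,3}: single k=0 term ⇒ -0.321275;  D = +0.321164+0.008441i
Y_4^{m'}(θ=2.7873,φ=3.487) and Σ D·Y over m':
  (+0.0653-0.0426i)·(+0.0012-0.0063i)  (-0.1393+0.1737i)·(+0.0250-0.0422i)  (+0.1379-0.3681i)·(+0.1600-0.1323i)  (-0.0191+0.4629i)·(+0.4573-0.1646i)  (-0.0859-0.3034i)·(+0.3906+0.0000i)  (-0.0158-0.0235i)·(-0.4573-0.1646i)  (+0.2925+0.2273i)·(+0.1600+0.1323i)  (-0.4559-0.1631i)·(-0.0250-0.0422i)  (+0.3212+0.0084i)·(+0.0012+0.0063i)
Y_4^3(R⁻¹ n̂) = +0.035861+0.142680i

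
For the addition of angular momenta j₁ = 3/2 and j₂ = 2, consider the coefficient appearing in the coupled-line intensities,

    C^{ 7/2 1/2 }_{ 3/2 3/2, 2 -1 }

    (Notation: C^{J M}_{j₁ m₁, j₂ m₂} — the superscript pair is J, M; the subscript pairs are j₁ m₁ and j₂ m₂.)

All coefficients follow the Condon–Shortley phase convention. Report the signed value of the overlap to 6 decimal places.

+√(4/35) ≈ +0.338062

√[8·0!3!4!/8! · 3!0!1!3!4!3!] = √(5184/35)
  +(−1)^0/∏(0,0,0,1,3,3)! = 1/36  (running 1/36)
⟨..|..⟩ = √(5184/35)·(1/36) = +0.338062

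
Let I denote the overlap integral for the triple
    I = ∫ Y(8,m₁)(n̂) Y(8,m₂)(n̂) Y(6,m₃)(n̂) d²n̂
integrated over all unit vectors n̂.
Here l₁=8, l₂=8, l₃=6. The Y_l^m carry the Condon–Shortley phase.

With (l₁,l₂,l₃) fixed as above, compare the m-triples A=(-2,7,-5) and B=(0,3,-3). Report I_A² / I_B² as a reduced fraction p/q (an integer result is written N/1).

1053/704

l's match ⇒ only the (l;m) 3-j factors differ between A and B.
A: triangle coeff Δ(8,8,6) = 1/13742520792; Σ_t [9,10]: t=9:−1/31352832000 t=10:+1/313528320000 = -1/34836480000; (3j)²=243/29716 [(8 8 6; -2 7 -5)], sign=+1
B: triangle coeff Δ(8,8,6) = 1/13742520792; Σ_t [5,8]: t=5:−1/373248000 t=6:+1/99532800 t=7:−1/174182400 t=8:+1/2090188800 = 11/5225472000; (3j)²=528/96577 [(8 8 6; 0 3 -3)], sign=-1
I_A²/I_B² = (243/29716)/(528/96577) = 1053/704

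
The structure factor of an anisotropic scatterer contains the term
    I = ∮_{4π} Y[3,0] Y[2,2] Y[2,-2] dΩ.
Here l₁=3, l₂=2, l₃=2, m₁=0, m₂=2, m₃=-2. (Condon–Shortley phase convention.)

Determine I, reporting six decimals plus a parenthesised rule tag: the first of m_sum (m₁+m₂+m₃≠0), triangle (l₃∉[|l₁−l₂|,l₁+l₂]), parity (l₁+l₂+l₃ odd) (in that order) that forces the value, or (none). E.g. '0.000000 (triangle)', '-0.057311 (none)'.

l₁+l₂+l₃=7 is odd: 3j(l;000)=0 ⇒ I=0

0.000000 (parity)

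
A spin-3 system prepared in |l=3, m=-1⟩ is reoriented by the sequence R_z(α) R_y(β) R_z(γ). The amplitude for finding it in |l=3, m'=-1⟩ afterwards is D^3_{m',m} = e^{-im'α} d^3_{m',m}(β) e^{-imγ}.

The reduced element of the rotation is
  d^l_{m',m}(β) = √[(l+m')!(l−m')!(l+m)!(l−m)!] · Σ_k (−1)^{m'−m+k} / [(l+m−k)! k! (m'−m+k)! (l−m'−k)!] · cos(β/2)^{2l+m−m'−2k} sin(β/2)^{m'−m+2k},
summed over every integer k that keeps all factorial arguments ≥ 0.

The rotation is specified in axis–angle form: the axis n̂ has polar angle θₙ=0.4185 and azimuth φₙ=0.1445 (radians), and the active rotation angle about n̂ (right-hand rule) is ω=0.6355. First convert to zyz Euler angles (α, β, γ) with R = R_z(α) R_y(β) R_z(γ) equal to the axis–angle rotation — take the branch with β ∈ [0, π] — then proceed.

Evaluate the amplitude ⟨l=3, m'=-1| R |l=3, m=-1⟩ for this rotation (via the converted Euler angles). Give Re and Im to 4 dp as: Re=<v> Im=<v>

Re=0.6918 Im=0.4570

Axis–angle → zyz. n̂ = (sinθₙcosφₙ, sinθₙsinφₙ, cosθₙ) = (+0.402155, +0.058519, +0.913700), ω = 0.6355.
R = I cosω + sinω [n̂]ₓ + (1−cosω) n̂n̂ᵀ gives
  R = [+0.836348, -0.537759, +0.106471; +0.546948, +0.805444, -0.228273; +0.036999, +0.249150, +0.967758]
β = atan2(√(R₁₃²+R₂₃²), R₃₃) = 0.254624; α = atan2(R₂₃, R₁₃) mod 2π = 5.148814; γ = atan2(R₃₂, −R₃₁) mod 2π = 1.718221
First d^3_{-1,-1}(β=0.2546), then the phase factors e^{-i(-1)α} and e^{-i(-1)γ}:
Half-angle: c=0.991907, s=0.126969. N=√(2·24·2·24)=48.000000
The bounds max(0,m−m')=0 and min(l+m,l−m')=2 give 3 terms
  k=0: (−1)^0·48.0000/(48)·0.9919^6·0.1270^0 = +0.952412
  k=1: (−1)^1·48.0000/(6)·0.9919^4·0.1270^2 = -0.124843
  k=2: (−1)^2·48.0000/(8)·0.9919^2·0.1270^4 = +0.001534
d^3_{-1,-1}(0.2546) = +0.952412 -0.124843 +0.001534 = +0.829103
Attach z-rotation phases: D = e^{-i(-1)(5.1488)}·(+0.829103)·e^{-i(-1)(1.7182)} = +0.691759+0.457035i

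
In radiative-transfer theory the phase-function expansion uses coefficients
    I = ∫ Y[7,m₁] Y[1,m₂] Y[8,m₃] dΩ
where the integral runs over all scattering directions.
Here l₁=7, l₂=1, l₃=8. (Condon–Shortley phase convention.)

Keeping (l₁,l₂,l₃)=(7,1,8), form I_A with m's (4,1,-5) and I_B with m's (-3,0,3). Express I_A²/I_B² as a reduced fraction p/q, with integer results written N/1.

l's match ⇒ only the (l;m) 3-j factors differ between A and B.
A: triangle coeff Δ(7,1,8) = 1/2040; Σ_t [0,0]: t=0:+1/479001600 = 1/479001600; (3j)²=13/340 [(7 1 8; 4 1 -5)], sign=-1
B: triangle coeff Δ(7,1,8) = 1/2040; Σ_t [0,0]: t=0:+1/87091200 = 1/87091200; (3j)²=11/408 [(7 1 8; -3 0 3)], sign=-1
I_A²/I_B² = (13/340)/(11/408) = 78/55

78/55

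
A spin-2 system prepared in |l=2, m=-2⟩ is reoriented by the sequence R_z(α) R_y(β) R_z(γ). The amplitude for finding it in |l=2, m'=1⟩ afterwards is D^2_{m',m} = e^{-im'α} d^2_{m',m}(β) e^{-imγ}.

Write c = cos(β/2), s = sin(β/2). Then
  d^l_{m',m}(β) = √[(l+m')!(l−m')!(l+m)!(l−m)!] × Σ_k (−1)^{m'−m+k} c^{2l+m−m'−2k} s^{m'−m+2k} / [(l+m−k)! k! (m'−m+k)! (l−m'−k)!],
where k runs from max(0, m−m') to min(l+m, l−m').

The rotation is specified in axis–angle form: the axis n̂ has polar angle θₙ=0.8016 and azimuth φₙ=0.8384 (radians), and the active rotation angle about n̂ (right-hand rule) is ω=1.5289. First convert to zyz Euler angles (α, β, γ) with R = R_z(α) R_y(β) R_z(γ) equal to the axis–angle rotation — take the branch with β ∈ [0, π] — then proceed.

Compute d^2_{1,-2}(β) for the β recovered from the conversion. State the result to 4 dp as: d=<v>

d=-0.2134

Axis–angle → zyz. n̂ = (sinθₙcosφₙ, sinθₙsinφₙ, cosθₙ) = (+0.480407, +0.534236, +0.695558), ω = 1.5289.
R = I cosω + sinω [n̂]ₓ + (1−cosω) n̂n̂ᵀ gives
  R = [+0.263009, -0.449047, +0.853922; +0.940849, +0.315338, -0.123958; -0.213611, +0.836014, +0.505422]
β = atan2(√(R₁₃²+R₂₃²), R₃₃) = 1.040926; α = atan2(R₂₃, R₁₃) mod 2π = 6.139030; γ = atan2(R₃₂, −R₃₁) mod 2π = 1.320637
d^2_{1,-2}(β=1.0409) via the finite sum:
c=cos(1.040926/2)=0.867589, s=sin(1.040926/2)=0.497282; N=√[6·1·1·24]=12.000000
k∈{0} keeps every argument non-negative
  k=0: (−1)^3·12.0000/(6)·0.8676^1·0.4973^3 = -0.213379
d^2_{1,-2}(1.0409) = -0.213379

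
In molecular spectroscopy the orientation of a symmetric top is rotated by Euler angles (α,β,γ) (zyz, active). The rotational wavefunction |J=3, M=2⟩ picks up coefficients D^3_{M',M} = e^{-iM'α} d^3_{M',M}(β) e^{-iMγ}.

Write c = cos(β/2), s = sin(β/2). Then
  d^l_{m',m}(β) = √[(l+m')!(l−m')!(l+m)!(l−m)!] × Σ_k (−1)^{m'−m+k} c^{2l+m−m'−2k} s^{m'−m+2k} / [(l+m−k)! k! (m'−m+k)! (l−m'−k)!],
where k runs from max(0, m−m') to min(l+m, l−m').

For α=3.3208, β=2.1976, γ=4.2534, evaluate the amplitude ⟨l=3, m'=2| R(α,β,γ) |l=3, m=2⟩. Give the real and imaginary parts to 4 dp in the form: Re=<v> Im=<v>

Re=0.1362 Im=0.0853

First d^3_{2,2}(β=2.1976), then the phase factors e^{-i(2)α} and e^{-i(2)γ}:
Half-angle: c=0.454665, s=0.890662. N=√(120·1·120·1)=120.000000
Admissible k: 0..1 (factorial args all ≥0)
  k=0: (−1)^0·120.0000/(120)·0.4547^6·0.8907^0 = +0.008834
  k=1: (−1)^1·120.0000/(24)·0.4547^4·0.8907^2 = -0.169497
d^3_{2,2}(2.1976) = +0.008834 -0.169497 = -0.160664
Phases: e^{-i·(2)·3.3208}=+0.936454-0.350790i, e^{-i·(2)·4.2534}=-0.607428-0.794375i ⇒ D=+0.136160+0.085283i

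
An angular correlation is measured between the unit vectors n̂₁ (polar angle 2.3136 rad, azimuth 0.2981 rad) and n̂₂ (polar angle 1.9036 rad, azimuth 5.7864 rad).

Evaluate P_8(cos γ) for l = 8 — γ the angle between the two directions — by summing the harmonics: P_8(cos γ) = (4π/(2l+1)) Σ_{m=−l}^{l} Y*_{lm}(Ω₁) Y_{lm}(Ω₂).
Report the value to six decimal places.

Term-by-term m-sum for l=8 (normalisation 4π/17 = 0.739198):
  [-8]  conj(Y_{8,-8})(Ω₁) = (-0.032469, 0.030662) ; Y_{8,-8}(Ω₂) = (-0.220823, -0.242763) ; Δ = (0.014614, 0.001111)
  [-7]  conj(Y_{8,-7})(Ω₁) = (0.080920, -0.142681) ; Y_{8,-7}(Ω₂) = (0.428386, 0.149565) ; Δ = (0.056005, -0.049020)
  [-6]  conj(Y_{8,-6})(Ω₁) = (-0.076143, 0.344050) ; Y_{8,-6}(Ω₂) = (-0.159148, 0.025827) ; Δ = (0.003232, -0.056722)
  [-5]  conj(Y_{8,-5})(Ω₁) = (-0.036937, -0.459015) ; Y_{8,-5}(Ω₂) = (-0.221828, 0.171334) ; Δ = (0.086838, 0.095494)
  [-4]  conj(Y_{8,-4})(Ω₁) = (0.099636, 0.250622) ; Y_{8,-4}(Ω₂) = (0.112937, -0.255400) ; Δ = (0.075262, 0.002857)
  [-3]  conj(Y_{8,-3})(Ω₁) = (0.108264, 0.134844) ; Y_{8,-3}(Ω₂) = (-0.012956, -0.160721) ; Δ = (0.020270, -0.019147)
  [-2]  conj(Y_{8,-2})(Ω₁) = (-0.309826, -0.210240) ; Y_{8,-2}(Ω₂) = (0.167761, 0.257615) ; Δ = (0.002184, -0.115086)
  [-1]  conj(Y_{8,-1})(Ω₁) = (-0.003384, -0.001040) ; Y_{8,-1}(Ω₂) = (0.092979, 0.050407) ; Δ = (-0.000262, -0.000267)
  [+0]  conj(Y_{8,0})(Ω₁) = (0.369953, -0.000000) ; Y_{8,0}(Ω₂) = (-0.311741, 0.000000) ; Δ = (-0.115329, 0.000000)
  [+1]  conj(Y_{8,1})(Ω₁) = (0.003384, -0.001040) ; Y_{8,1}(Ω₂) = (-0.092979, 0.050407) ; Δ = (-0.000262, 0.000267)
  [+2]  conj(Y_{8,2})(Ω₁) = (-0.309826, 0.210240) ; Y_{8,2}(Ω₂) = (0.167761, -0.257615) ; Δ = (0.002184, 0.115086)
  [+3]  conj(Y_{8,3})(Ω₁) = (-0.108264, 0.134844) ; Y_{8,3}(Ω₂) = (0.012956, -0.160721) ; Δ = (0.020270, 0.019147)
  [+4]  conj(Y_{8,4})(Ω₁) = (0.099636, -0.250622) ; Y_{8,4}(Ω₂) = (0.112937, 0.255400) ; Δ = (0.075262, -0.002857)
  [+5]  conj(Y_{8,5})(Ω₁) = (0.036937, -0.459015) ; Y_{8,5}(Ω₂) = (0.221828, 0.171334) ; Δ = (0.086838, -0.095494)
  [+6]  conj(Y_{8,6})(Ω₁) = (-0.076143, -0.344050) ; Y_{8,6}(Ω₂) = (-0.159148, -0.025827) ; Δ = (0.003232, 0.056722)
  [+7]  conj(Y_{8,7})(Ω₁) = (-0.080920, -0.142681) ; Y_{8,7}(Ω₂) = (-0.428386, 0.149565) ; Δ = (0.056005, 0.049020)
  [+8]  conj(Y_{8,8})(Ω₁) = (-0.032469, -0.030662) ; Y_{8,8}(Ω₂) = (-0.220823, 0.242763) ; Δ = (0.014614, -0.001111)
Total Σ_m = (0.400954, -0.000000). Multiply by 0.739198: (0.296384, -0.000000). P_8(cos γ) = 0.296384

0.296384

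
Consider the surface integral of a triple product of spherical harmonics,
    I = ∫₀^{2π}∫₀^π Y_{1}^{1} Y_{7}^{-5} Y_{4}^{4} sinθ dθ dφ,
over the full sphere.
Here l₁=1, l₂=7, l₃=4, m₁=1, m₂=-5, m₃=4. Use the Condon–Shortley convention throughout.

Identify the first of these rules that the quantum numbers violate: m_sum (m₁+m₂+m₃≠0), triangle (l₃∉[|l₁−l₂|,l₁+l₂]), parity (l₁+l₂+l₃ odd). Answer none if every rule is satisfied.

azimuthal sum: 1 − 5 + 4 = 0  ✓
l₃ must lie in [6,8]; have l₃=4  ✗
L = 1 + 7 + 4 = 12 (even)

triangle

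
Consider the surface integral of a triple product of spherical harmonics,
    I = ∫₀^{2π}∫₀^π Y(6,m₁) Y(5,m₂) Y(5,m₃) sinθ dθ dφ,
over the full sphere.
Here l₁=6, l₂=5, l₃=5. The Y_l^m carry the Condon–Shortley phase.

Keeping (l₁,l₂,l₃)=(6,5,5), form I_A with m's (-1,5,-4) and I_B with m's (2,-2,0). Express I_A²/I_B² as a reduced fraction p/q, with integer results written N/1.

l's match ⇒ only the (l;m) 3-j factors differ between A and B.
A: triangle coeff Δ(6,5,5) = 1/28588560; Σ_t [6,6]: t=6:+1/2073600 = 1/2073600; (3j)²=63/9724 [(6 5 5; -1 5 -4)], sign=-1
B: triangle coeff Δ(6,5,5) = 1/28588560; Σ_t [0,3]: t=0:+1/207360 t=1:−1/17280 t=2:+1/13824 t=3:−1/103680 = 1/103680; (3j)²=10/7293 [(6 5 5; 2 -2 0)], sign=-1
I_A²/I_B² = (63/9724)/(10/7293) = 189/40

189/40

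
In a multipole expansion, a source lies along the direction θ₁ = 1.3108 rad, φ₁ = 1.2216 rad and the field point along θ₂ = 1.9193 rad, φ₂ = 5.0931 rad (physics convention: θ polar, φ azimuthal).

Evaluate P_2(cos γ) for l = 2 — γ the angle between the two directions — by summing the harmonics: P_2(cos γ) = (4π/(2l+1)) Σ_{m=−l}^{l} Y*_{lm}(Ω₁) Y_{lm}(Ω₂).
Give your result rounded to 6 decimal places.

Term-by-term m-sum for l=2 (normalisation 4π/5 = 2.513274):
  m=-2: Y*=(-0.276287, 0.231955)  Y=(-0.247000, 0.235431)  product (0.013633, -0.122339)
  m=-1: Y*=(0.065667, 0.180346)  Y=(-0.092137, -0.230206)  product (0.035466, -0.031734)
  m=+0: Y*=(-0.252860, -0.000000)  Y=(-0.205052, 0.000000)  product (0.051849, 0.000000)
  m=+1: Y*=(-0.065667, 0.180346)  Y=(0.092137, -0.230206)  product (0.035466, 0.031734)
  m=+2: Y*=(-0.276287, -0.231955)  Y=(-0.247000, -0.235431)  product (0.013633, 0.122339)
Total Σ_m = (0.150049, 0.000000). Multiply by 2.513274: (0.377114, 0.000000). P_2(cos γ) = 0.377114

0.377114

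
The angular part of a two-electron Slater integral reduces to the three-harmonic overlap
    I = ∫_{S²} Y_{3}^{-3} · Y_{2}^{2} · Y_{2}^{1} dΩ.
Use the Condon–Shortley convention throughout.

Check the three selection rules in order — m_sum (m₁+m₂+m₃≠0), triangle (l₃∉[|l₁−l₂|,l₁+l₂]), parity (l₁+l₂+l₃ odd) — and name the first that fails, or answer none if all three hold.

parity

Σmᵢ = 0  ✓
l₃∈[|l₁−l₂|,l₁+l₂]=[1,5], have l₃=2  ✓
Σlᵢ = 7 ⇒ odd  ✗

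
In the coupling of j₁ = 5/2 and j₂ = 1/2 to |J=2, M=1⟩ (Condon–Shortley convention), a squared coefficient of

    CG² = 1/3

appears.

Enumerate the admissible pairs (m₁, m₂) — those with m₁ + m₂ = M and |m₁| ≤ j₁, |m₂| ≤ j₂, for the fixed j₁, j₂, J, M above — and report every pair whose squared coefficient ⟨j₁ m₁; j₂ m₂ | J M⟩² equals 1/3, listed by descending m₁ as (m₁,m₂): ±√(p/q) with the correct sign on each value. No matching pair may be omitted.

Admissible pairs with m₁+m₂ = M = 1: (1/2,1/2), (3/2,-1/2)
  (m₁,m₂)=(3/2,-1/2): CG² = 2/3, CG = +√(2/3)
  (m₁,m₂)=(1/2,1/2): CG² = 1/3, CG = −√(1/3)   ← matches the target
Pairs with CG² = 1/3: (1/2,1/2): −√(1/3)

(1/2,1/2): −√(1/3)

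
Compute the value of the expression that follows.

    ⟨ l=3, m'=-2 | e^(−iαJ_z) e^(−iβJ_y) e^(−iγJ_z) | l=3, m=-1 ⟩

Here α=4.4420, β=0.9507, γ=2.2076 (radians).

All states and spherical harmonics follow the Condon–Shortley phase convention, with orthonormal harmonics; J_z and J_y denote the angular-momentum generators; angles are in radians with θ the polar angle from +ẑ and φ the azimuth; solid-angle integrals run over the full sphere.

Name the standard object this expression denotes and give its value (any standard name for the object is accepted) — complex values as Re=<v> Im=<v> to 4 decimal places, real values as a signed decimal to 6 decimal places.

Wigner D-matrix element, Re=0.0363 Im=-0.3763

This is a Wigner D-matrix element — the rotation-matrix element ⟨l m'| R(α,β,γ) |l m⟩ in the angular-momentum basis.
Split into d^3_{-2,-1}(β=0.9507) × two z-phases.
c=cos(0.950700/2)=0.889133, s=sin(0.950700/2)=0.457650; N=√[1·120·2·24]=75.894664
Admissible k: 1..2 (factorial args all ≥0)
  k=1: (−1)^0·75.8947/(24)·0.8891^5·0.4576^1 = +0.804203
  k=2: (−1)^1·75.8947/(12)·0.8891^3·0.4576^3 = -0.426117
d^3_{-2,-1}(0.9507) = +0.804203 -0.426117 = +0.378086
D = (-0.857308+0.514803i)·(+0.378086)·(-0.594629+0.804000i) = +0.036250-0.376344i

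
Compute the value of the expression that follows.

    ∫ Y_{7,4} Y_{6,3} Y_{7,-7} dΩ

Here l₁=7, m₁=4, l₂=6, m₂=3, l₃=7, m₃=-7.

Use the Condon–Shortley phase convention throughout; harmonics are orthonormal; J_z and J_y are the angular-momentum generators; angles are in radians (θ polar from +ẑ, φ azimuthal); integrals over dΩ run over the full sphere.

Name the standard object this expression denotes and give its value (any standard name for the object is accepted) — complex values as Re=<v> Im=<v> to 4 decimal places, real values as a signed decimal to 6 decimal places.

Gaunt coefficient, -0.169125

This is a Gaunt coefficient — the integral of a triple product of spherical harmonics over the sphere.
m-sum 0 ✓  L=20 even ✓  1≤7≤13 ✓
Π(2lᵢ+1) = 15×13×15 = 2925
triangle coeff Δ(7,6,7) = 1/2444321880
Σ_t [0,6]: t=0:+1/2612736000 t=1:−1/20736000 t=2:+1/1658880 t=3:−1/746496 t=4:+1/1658880 t=5:−1/20736000 t=6:+1/2612736000 = -1/4354560
(3j)²=1000/138567 [(7 6 7; 0 0 0)], sign=+1
Σ_t [3,3]: t=3:−1/1045094400 = -1/1045094400
(3j)²=11/646 [(7 6 7; 4 3 -7)], sign=-1
⇒ 4πI² = 37500/104329
I = (-1)√(37500/104329/(4π)) = -0.16912514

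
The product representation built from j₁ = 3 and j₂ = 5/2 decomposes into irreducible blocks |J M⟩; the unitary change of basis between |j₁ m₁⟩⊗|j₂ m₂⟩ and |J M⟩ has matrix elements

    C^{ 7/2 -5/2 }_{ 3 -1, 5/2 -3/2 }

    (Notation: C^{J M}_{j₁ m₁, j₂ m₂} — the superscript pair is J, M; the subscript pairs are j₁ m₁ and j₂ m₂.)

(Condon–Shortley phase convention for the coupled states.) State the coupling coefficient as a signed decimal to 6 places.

j₁+j₂−J=2  J+j₁−j₂=4  J−j₁+j₂=3  j₁+j₂+J+1=10
(j₁±m₁, j₂±m₂, J±M) = (2,4,1,4,1,6)
P² = 18432/35
sum k=0..1:
  [0] +1/96 = 1/96
  [1] −1/36 = -1/36
S = -5/288
C² = P²·S² = 10/63 ; C = -0.398410

−√(10/63) = -0.398410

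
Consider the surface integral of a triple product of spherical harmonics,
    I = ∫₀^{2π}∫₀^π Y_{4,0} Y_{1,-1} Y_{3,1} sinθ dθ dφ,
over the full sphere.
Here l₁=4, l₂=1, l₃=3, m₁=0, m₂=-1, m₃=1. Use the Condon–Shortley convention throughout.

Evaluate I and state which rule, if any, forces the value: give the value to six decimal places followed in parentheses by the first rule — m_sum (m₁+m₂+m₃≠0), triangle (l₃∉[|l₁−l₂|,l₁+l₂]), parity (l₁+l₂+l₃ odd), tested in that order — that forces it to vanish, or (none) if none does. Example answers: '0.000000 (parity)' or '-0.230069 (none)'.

0.150786 (none)

Rules hold: Σm=0, L=8 even, 3≤3≤5.
N = 9·3·7 = 189
Δ = 2!·6!·0!/9! = 1/252
Racah Σ t=1..1: t=1:−1/36 = -1/36
⇒ 3j(4 1 3; 0 0 0)² = 4/63, sgn +1
Racah Σ t=0..0: t=0:+1/96 = 1/96
⇒ 3j(4 1 3; 0 -1 1)² = 1/42, sgn +1
4πI² = N·(3j₀)²·(3jₘ)² = 2/7
I = +1·√(0.285714/4π) = 0.15078601
No selection rule forces the value: the integral is nonzero (none).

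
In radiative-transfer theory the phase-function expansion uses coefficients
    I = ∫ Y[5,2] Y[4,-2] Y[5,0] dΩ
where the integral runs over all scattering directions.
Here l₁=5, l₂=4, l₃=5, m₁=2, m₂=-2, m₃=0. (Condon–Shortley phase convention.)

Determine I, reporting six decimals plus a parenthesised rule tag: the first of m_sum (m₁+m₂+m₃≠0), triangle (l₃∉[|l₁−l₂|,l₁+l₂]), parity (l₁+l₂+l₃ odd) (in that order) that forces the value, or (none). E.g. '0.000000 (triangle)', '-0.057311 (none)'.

-0.099440 (none)

Rules hold: Σm=0, L=14 even, 1≤5≤9.
N = 11·9·11 = 1089
Δ = 4!·6!·4!/15! = 1/3153150
Racah Σ t=0..4: t=0:+1/69120 t=1:−1/1728 t=2:+1/576 t=3:−1/1728 t=4:+1/69120 = 7/11520
⇒ 3j(5 4 5; 0 0 0)² = 2/143, sgn -1
Racah Σ t=0..2: t=0:+1/3456 t=1:−1/1728 t=2:+1/11520 = -7/34560
⇒ 3j(5 4 5; 2 -2 0)² = 7/858, sgn +1
4πI² = N·(3j₀)²·(3jₘ)² = 21/169
I = -1·√(0.12426/4π) = -0.09944006
No selection rule forces the value: the integral is nonzero (none).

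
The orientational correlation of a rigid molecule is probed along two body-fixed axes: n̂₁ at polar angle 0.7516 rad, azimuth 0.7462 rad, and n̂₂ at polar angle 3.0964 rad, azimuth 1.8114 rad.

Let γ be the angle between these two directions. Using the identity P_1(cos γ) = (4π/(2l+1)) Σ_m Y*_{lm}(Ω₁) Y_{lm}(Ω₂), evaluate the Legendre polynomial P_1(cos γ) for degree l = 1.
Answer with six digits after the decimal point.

-0.714911

Expand P_1 via completeness: Σ_{m} conj(Y_{1,m}) at Ω₁ times Y_{1,m} at Ω₂ —
  m=-1: (0.17322 + 0.16015j) × (-0.00372 - 0.01516j) = 0.00178 - 0.00322j  (running Σ = 0.00178 - 0.00322j)
  m=0: (0.35697 + 0.00000j) × (-0.48810 + 0.00000j) = -0.17424 + 0.00000j  (running Σ = -0.17246 - 0.00322j)
  m=1: (-0.17322 + 0.16015j) × (0.00372 - 0.01516j) = 0.00178 + 0.00322j  (running Σ = -0.17067 + 0.00000j)
Total Σ_m = -0.17067 + 0.00000j. Multiply by 4.188790: -0.71491 + 0.00000j. P_1(cos γ) = -0.714911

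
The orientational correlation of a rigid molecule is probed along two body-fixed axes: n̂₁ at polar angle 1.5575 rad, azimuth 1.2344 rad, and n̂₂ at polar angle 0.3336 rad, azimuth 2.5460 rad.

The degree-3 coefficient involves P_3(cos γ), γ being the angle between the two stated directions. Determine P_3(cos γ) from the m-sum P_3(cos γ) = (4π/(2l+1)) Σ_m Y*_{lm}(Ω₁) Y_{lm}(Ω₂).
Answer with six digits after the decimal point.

-0.142477

Term-by-term m-sum for l=3 (normalisation 4π/7 = 1.795196):
  m=-3: (-0.353045, -0.222133) × (0.003139, -0.014308) = (-0.004287, 0.004354)  (running Σ = (-0.004287, 0.004354))
  m=-2: (-0.010625, 0.008466) × (0.038367, 0.096167) = (-0.001222, -0.000697)  (running Σ = (-0.005508, 0.003657))
  m=-1: (-0.106574, -0.304769) × (-0.303448, -0.205642) = (-0.030334, 0.114398)  (running Σ = (-0.035842, 0.118055))
  m=0: (-0.014881, -0.000000) × (0.516173, 0.000000) = (-0.007681, -0.000000)  (running Σ = (-0.043523, 0.118055))
  m=1: (0.106574, -0.304769) × (0.303448, -0.205642) = (-0.030334, -0.114398)  (running Σ = (-0.073857, 0.003657))
  m=2: (-0.010625, -0.008466) × (0.038367, -0.096167) = (-0.001222, 0.000697)  (running Σ = (-0.075079, 0.004354))
  m=3: (0.353045, -0.222133) × (-0.003139, -0.014308) = (-0.004287, -0.004354)  (running Σ = (-0.079366, -0.000000))
Total Σ_m = (-0.079366, -0.000000). Multiply by 1.795196: (-0.142477, -0.000000). P_3(cos γ) = -0.142477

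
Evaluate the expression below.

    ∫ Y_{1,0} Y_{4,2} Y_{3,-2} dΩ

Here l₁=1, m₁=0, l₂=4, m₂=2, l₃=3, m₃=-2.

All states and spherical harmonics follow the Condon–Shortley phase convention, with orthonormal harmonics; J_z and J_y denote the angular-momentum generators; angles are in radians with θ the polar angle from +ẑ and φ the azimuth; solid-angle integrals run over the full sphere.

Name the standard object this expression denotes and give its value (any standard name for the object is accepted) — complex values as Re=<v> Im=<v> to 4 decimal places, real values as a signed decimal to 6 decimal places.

Gaunt coefficient, +0.213244

This is a Gaunt coefficient — the integral of a triple product of spherical harmonics over the sphere.
Checks pass: Σm=0; 8 even; l₃=3∈[3,5].
(2·1+1)(2·4+1)(2·3+1) = 189
Δ: 2! 0! 6! / 9! → 1/252
sum: t=1:−1/36 = -1/36
3j²(1 4 3; 0 0 0) = Δ·Π!·Σ² = 4/63  (sign +1)
sum: t=1:−1/120 = -1/120
3j²(1 4 3; 0 2 -2) = Δ·Π!·Σ² = 1/21  (sign +1)
combine: 4πI² = 189·4/63·1/21 = 4/7
take √, sign +1: I = 0.21324362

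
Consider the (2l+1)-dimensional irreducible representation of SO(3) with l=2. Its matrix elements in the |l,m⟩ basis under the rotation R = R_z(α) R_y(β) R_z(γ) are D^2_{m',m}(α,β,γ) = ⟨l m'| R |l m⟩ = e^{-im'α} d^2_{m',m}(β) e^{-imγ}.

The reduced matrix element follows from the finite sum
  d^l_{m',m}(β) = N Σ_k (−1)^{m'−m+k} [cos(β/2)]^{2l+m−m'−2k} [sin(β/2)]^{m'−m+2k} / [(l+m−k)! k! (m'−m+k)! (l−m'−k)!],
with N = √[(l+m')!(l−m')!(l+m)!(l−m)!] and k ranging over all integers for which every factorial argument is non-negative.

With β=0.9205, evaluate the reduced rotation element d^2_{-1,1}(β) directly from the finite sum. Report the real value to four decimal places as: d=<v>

d=0.4362

d^2_{-1,1}(β=0.9205) via the finite sum:
c=cos(0.920500/2)=0.895941, s=sin(0.920500/2)=0.444172; N=√[1·6·6·1]=6.000000
k∈{2,3} keeps every argument non-negative
  k=2: (−1)^0·6.0000/(2)·0.8959^2·0.4442^2 = +0.475098
  k=3: (−1)^1·6.0000/(6)·0.8959^0·0.4442^4 = -0.038923
d^2_{-1,1}(0.9205) = +0.475098 -0.038923 = +0.436175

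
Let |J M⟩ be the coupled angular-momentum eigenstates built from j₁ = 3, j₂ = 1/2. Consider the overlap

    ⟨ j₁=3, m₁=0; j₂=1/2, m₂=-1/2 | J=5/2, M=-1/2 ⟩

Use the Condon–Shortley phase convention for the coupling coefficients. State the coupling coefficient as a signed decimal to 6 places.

j₁+j₂−J=1  J+j₁−j₂=5  J−j₁+j₂=0  j₁+j₂+J+1=7
(j₁±m₁, j₂±m₂, J±M) = (3,3,0,1,2,3)
P² = 432/7
sum k=0..0:
  [0] +1/12 = 1/12
S = 1/12
C² = P²·S² = 3/7 ; C = +0.654654

+0.654654  (= +√(3/7))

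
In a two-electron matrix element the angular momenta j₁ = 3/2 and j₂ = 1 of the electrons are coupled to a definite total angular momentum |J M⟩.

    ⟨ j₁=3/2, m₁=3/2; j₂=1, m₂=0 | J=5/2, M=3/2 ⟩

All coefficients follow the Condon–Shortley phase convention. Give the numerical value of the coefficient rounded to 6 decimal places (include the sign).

+√(2/5) ≈ +0.632456

j₁+j₂−J=0  J+j₁−j₂=3  J−j₁+j₂=2  j₁+j₂+J+1=6
(j₁±m₁, j₂±m₂, J±M) = (3,0,1,1,4,1)
P² = 72/5
sum k=0..0:
  [0] +1/6 = 1/6
S = 1/6
C² = P²·S² = 2/5 ; C = +0.632456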